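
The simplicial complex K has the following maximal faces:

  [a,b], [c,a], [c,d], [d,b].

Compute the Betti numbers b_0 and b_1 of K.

K has 4 vertices, 4 edges.
rank ∂_0 = 0, rank ∂_1 = 3 ⇒ b_0 = 4 − 0 − 3 = 1; all invariant factors of ∂_1 are 1 so no torsion. So H_0 ≅ Z.
rank ∂_1 = 3, rank ∂_2 = 0 ⇒ b_1 = 4 − 3 − 0 = 1. So H_1 ≅ Z.

b_0 = 1, b_1 = 1.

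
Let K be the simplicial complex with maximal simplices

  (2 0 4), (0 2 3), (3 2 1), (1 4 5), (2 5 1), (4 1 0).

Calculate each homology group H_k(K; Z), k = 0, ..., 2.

H_0 = Z,  H_1 = Z,  H_2 = 0.

Order the vertices as 0 < 1 < 2 < 3 < 4 < 5. Listing each simplex with vertices in this order, K has dimension 2 with simplices:

  0-simplices (6): [0], [1], [2], [3], [4], [5]
  1-simplices (12): [0,1], [0,2], [0,3], [0,4], [1,2], [1,3], [1,4], [1,5], [2,3], [2,4], [2,5], [4,5]
  2-simplices (6): [0,1,4], [0,2,3], [0,2,4], [1,2,3], [1,2,5], [1,4,5]

so the chain groups are C_0 ≅ Z^6, C_1 ≅ Z^12, C_2 ≅ Z^6.

∂_1: C_1 → C_0 is given by ∂[p,q] = [q] − [p].
The resulting 6×12 matrix has rank 5, and its Smith normal form has invariant factors (1,1,1,1,1).

Boundary ∂_2: C_2 → C_1 sends each 2-simplex [p,q,r] to [q,r] − [p,r] + [p,q]. For instance
  ∂[0,2,4] = [2,4] − [0,4] + [0,2],
  ∂[0,1,4] = [1,4] − [0,4] + [0,1].
As a 12×6 matrix over Z this has rank 6, with invariant factors (1,1,1,1,1,1).

Reading off H_k = ker ∂_k / im ∂_{k+1}:

  H_0: rank C_0 − rank ∂_1 = 6 − 5 = 1, and the invariant factors of ∂_1 are all 1, so H_0 ≅ Z.
  H_1: rank ker ∂_1 − rank ∂_2 = (12 − 5) − 6 = 1, and the invariant factors of ∂_2 are all 1, so H_1 ≅ Z.
  H_2: rank ker ∂_2 − rank ∂_3 = (6 − 6) − 0 = 0, and there is no ∂_3, so H_2 ≅ 0.

(K is a triangulation of the cylinder S^1 x I.)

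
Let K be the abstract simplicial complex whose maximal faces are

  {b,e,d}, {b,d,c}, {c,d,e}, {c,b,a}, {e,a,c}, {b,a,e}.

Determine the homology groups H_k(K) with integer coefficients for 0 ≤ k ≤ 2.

Take the total order a < b < c < d < e on the vertex set. Then K (dimension 2) consists of the simplices:

  0-simplices (5): a, b, c, d, e
  1-simplices (9): ab, ac, ae, bc, bd, be, cd, ce, de
  2-simplices (6): abc, abe, ace, bcd, bde, cde

Hence C_0 ≅ Z^5, C_1 ≅ Z^9, C_2 ≅ Z^6.

Boundary ∂_1: C_1 → C_0 sends each edge [p,q] (with p < q) to q − p. For instance
  ∂ab = b − a.
As a 5×9 matrix over Z this has rank 4, with invariant factors (1,1,1,1).

Boundary ∂_2: C_2 → C_1 maps a triangle to the signed sum of its edges. For instance
  ∂bcd = cd − bd + bc,
  ∂ace = ce − ae + ac.
The 9×6 boundary matrix has rank 5 and Smith normal form diag(1,1,1,1,1).

From H_k ≅ ker(∂_k) / im(∂_{k+1}) we obtain:

  H_0: rank C_0 − rank ∂_1 = 5 − 4 = 1, and the invariant factors of ∂_1 are all 1, so H_0 = Z.
  H_1: rank ker ∂_1 − rank ∂_2 = (9 − 4) − 5 = 0, and the invariant factors of ∂_2 are all 1, so H_1 = 0.
  H_2: rank ker ∂_2 − rank ∂_3 = (6 − 5) − 0 = 1, and there is no ∂_3, so H_2 = Z.

As a check, the Euler characteristic is 5 − 9 + 6 = 2, which agrees with 1 − 0 + 1 = 2.
(K is a triangulation of the 2-sphere S^2.)

H_0 = Z,  H_1 = 0,  H_2 = Z.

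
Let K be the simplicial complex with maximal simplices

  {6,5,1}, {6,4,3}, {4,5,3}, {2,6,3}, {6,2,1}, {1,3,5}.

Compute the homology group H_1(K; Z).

H_1 ≅ Z.

Take the total order 1 < 2 < 3 < 4 < 5 < 6 on the vertex set. Then K (dimension 2) consists of the simplices:

  0-simplices (6): [1], [2], [3], [4], [5], [6]
  1-simplices (12): [1,2], [1,3], [1,5], [1,6], [2,3], [2,6], [3,4], [3,5], [3,6], [4,5], [4,6], [5,6]
  2-simplices (6): [1,2,6], [1,3,5], [1,5,6], [2,3,6], [3,4,5], [3,4,6]

Hence C_0 ≅ Z^6, C_1 ≅ Z^12, C_2 ≅ Z^6.

Boundary ∂_1: C_1 → C_0 is given by ∂[p,q] = [q] − [p]. For instance
  ∂[1,2] = [2] − [1].
The resulting 6×12 matrix has rank 5, and its Smith normal form has invariant factors (1,1,1,1,1).

The boundary map ∂_2: C_2 → C_1 maps a triangle to the signed sum of its edges. For instance
  ∂[1,3,5] = [3,5] − [1,5] + [1,3],
  ∂[1,5,6] = [5,6] − [1,6] + [1,5].
As a 12×6 matrix over Z this has rank 6, with invariant factors (1,1,1,1,1,1).

Computing H_k = (kernel of ∂_k) / (image of ∂_{k+1}):

  H_1: rank ker ∂_1 − rank ∂_2 = (12 − 5) − 6 = 1, and the invariant factors of ∂_2 are all 1, so H_1 ≅ Z.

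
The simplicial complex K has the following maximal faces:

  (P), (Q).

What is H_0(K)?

Fix the vertex order P < Q and write every simplex with vertices in increasing order. Then dim K = 0 and the simplices of K are:

  0-simplices (2): P, Q

giving chain groups C_0 ≅ Z^2.

Now H_k = ker ∂_k / im ∂_{k+1}, so:

  H_0: rank C_0 − rank ∂_1 = 2 − 0 = 2, and there is no ∂_1, so H_0 = Z^2.

H_0 ≅ Z^2.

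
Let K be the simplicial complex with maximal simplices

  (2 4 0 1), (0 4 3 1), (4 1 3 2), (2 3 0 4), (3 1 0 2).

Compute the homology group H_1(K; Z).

H_1 = 0.

Fix the vertex order 0 < 1 < 2 < 3 < 4 and write every simplex with vertices in increasing order. Then dim K = 3 and the simplices of K are:

  0-simplices (5): [0], [1], [2], [3], [4]
  1-simplices (10): [0,1], [0,2], [0,3], [0,4], [1,2], [1,3], [1,4], [2,3], [2,4], [3,4]
  2-simplices (10): [0,1,2], [0,1,3], [0,1,4], [0,2,3], [0,2,4], [0,3,4], [1,2,3], [1,2,4], [1,3,4], [2,3,4]
  3-simplices (5): [0,1,2,3], [0,1,2,4], [0,1,3,4], [0,2,3,4], [1,2,3,4]

giving chain groups C_0 ≅ Z^5, C_1 ≅ Z^10, C_2 ≅ Z^10, C_3 ≅ Z^5.

Boundary ∂_1: C_1 → C_0 sends each edge [p,q] (with p < q) to q − p. For instance
  ∂[2,3] = [3] − [2].
The 5×10 boundary matrix has rank 4 and Smith normal form diag(1,1,1,1).

Boundary ∂_2: C_2 → C_1 acts by ∂[p,q,r] = [q,r] − [p,r] + [p,q]. For instance
  ∂[0,2,4] = [2,4] − [0,4] + [0,2],
  ∂[0,2,3] = [2,3] − [0,3] + [0,2].
This gives a 10×10 integer matrix of rank 6; reducing to Smith normal form yields diagonal entries (1,1,1,1,1,1).

Boundary ∂_3: C_3 → C_2 sends each 3-simplex σ to the alternating sum Σ_i (−1)^i (σ with its i-th vertex removed). For instance
  ∂[0,1,2,3] = [1,2,3] − [0,2,3] + [0,1,3] − [0,1,2],
  ∂[0,1,2,4] = [1,2,4] − [0,2,4] + [0,1,4] − [0,1,2].
This gives a 10×5 integer matrix of rank 4; reducing to Smith normal form yields diagonal entries (1,1,1,1).

Reading off H_k = ker ∂_k / im ∂_{k+1}:

  H_1: rank ker ∂_1 − rank ∂_2 = (10 − 4) − 6 = 0, and the invariant factors of ∂_2 are all 1, so H_1 ≅ 0.

(K is a triangulation of the 3-sphere S^3.)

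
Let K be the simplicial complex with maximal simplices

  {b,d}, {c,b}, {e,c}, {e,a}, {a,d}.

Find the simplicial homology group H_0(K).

H_0 ≅ Z.

We work with the vertex ordering a < b < c < d < e. The simplices of K, each written with vertices in increasing order, are:

  0-simplices (5): a, b, c, d, e
  1-simplices (5): ad, ae, bc, bd, ce

Hence C_0 ≅ Z^5, C_1 ≅ Z^5.

Boundary ∂_1: C_1 → C_0 maps an edge to its endpoints' difference, ∂[p,q] = q − p.
The 5×5 boundary matrix has rank 4 and Smith normal form diag(1,1,1,1).

Now H_k = ker ∂_k / im ∂_{k+1}, so:

  H_0: rank C_0 − rank ∂_1 = 5 − 4 = 1, and the invariant factors of ∂_1 are all 1, so H_0 ≅ Z.

(K is a triangulation of the circle S^1.)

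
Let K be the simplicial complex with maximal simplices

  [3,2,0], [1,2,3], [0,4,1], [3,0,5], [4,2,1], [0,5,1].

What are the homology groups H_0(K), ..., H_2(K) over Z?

H_0 ≅ Z,  H_1 ≅ Z,  H_2 = 0.

Take the total order 0 < 1 < 2 < 3 < 4 < 5 on the vertex set. Then K (dimension 2) consists of the simplices:

  0-simplices (6): [0], [1], [2], [3], [4], [5]
  1-simplices (12): [0,1], [0,2], [0,3], [0,4], [0,5], [1,2], [1,3], [1,4], [1,5], [2,3], [2,4], [3,5]
  2-simplices (6): [0,1,4], [0,1,5], [0,2,3], [0,3,5], [1,2,3], [1,2,4]

giving chain groups C_0 ≅ Z^6, C_1 ≅ Z^12, C_2 ≅ Z^6.

Boundary ∂_1: C_1 → C_0 maps an edge to its endpoints' difference, ∂[p,q] = q − p.
As a 6×12 matrix over Z this has rank 5, with invariant factors (1,1,1,1,1).

∂_2: C_2 → C_1 acts by ∂[p,q,r] = [q,r] − [p,r] + [p,q]. For instance
  ∂[1,2,4] = [2,4] − [1,4] + [1,2],
  ∂[1,2,3] = [2,3] − [1,3] + [1,2].
The 12×6 boundary matrix has rank 6 and Smith normal form diag(1,1,1,1,1,1).

Now H_k = ker ∂_k / im ∂_{k+1}, so:

  H_0: rank C_0 − rank ∂_1 = 6 − 5 = 1, and the invariant factors of ∂_1 are all 1, so H_0 = Z.
  H_1: rank ker ∂_1 − rank ∂_2 = (12 − 5) − 6 = 1, and the invariant factors of ∂_2 are all 1, so H_1 = Z.
  H_2: rank ker ∂_2 − rank ∂_3 = (6 − 6) − 0 = 0, and there is no ∂_3, so H_2 = 0.

As a check, the Euler characteristic is 6 − 12 + 6 = 0, which agrees with 1 − 1 + 0 = 0.
(K is a triangulation of the cylinder S^1 x I.)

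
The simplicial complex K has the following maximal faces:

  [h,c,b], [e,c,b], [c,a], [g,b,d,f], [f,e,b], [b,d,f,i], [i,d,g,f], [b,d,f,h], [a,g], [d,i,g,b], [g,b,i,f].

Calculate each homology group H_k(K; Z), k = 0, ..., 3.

H_0 = Z,  H_1 = Z,  H_2 = 0,  H_3 = Z.

Order the vertices as a < b < c < d < e < f < g < h < i. Listing each simplex with vertices in this order, K has dimension 3 with simplices:

  0-simplices (9): a, b, c, d, e, f, g, h, i
  1-simplices (20): ac, ag, bc, bd, be, bf, bg, bh, bi, ce, ch, df, dg, dh, di, ef, fg, fh, fi, gi
  2-simplices (16): bce, bch, bdf, bdg, bdh, bdi, bef, bfg, bfh, bfi, bgi, dfg, dfh, dfi, dgi, fgi
  3-simplices (6): bdfg, bdfh, bdfi, bdgi, bfgi, dfgi

giving chain groups C_0 ≅ Z^9, C_1 ≅ Z^20, C_2 ≅ Z^16, C_3 ≅ Z^6.

Boundary ∂_1: C_1 → C_0 sends each edge [p,q] (with p < q) to q − p.
The resulting 9×20 matrix has rank 8, and its Smith normal form has invariant factors (1,1,1,1,1,1,1,1).

Boundary ∂_2: C_2 → C_1 acts by ∂[p,q,r] = [q,r] − [p,r] + [p,q]. For instance
  ∂bdi = di − bi + bd,
  ∂bdh = dh − bh + bd.
This gives a 20×16 integer matrix of rank 11; reducing to Smith normal form yields diagonal entries (1,1,1,1,1,1,1,1,1,1,1).

∂_3: C_3 → C_2 sends each 3-simplex σ to the alternating sum Σ_i (−1)^i (σ with its i-th vertex removed). For instance
  ∂bfgi = fgi − bgi + bfi − bfg,
  ∂bdgi = dgi − bgi + bdi − bdg.
This gives a 16×6 integer matrix of rank 5; reducing to Smith normal form yields diagonal entries (1,1,1,1,1).

Reading off H_k = ker ∂_k / im ∂_{k+1}:

  H_0: rank C_0 − rank ∂_1 = 9 − 8 = 1, and the invariant factors of ∂_1 are all 1, so H_0 ≅ Z.
  H_1: rank ker ∂_1 − rank ∂_2 = (20 − 8) − 11 = 1, and the invariant factors of ∂_2 are all 1, so H_1 ≅ Z.
  H_2: rank ker ∂_2 − rank ∂_3 = (16 − 11) − 5 = 0, and the invariant factors of ∂_3 are all 1, so H_2 ≅ 0.
  H_3: rank ker ∂_3 − rank ∂_4 = (6 − 5) − 0 = 1, and there is no ∂_4, so H_3 ≅ Z.

As a check, the Euler characteristic is 9 − 20 + 16 − 6 = -1, which agrees with 1 − 1 + 0 − 1 = -1.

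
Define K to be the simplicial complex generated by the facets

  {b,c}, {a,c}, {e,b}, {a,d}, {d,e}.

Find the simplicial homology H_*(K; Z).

Order the vertices as a < b < c < d < e. Listing each simplex with vertices in this order, K has dimension 1 with simplices:

  0-simplices (5): a, b, c, d, e
  1-simplices (5): ac, ad, bc, be, de

giving chain groups C_0 ≅ Z^5, C_1 ≅ Z^5.

Boundary ∂_1: C_1 → C_0 sends each edge [p,q] (with p < q) to q − p.
As a 5×5 matrix over Z this has rank 4, with invariant factors (1,1,1,1).

Now H_k = ker ∂_k / im ∂_{k+1}, so:

  H_0: rank C_0 − rank ∂_1 = 5 − 4 = 1, and the invariant factors of ∂_1 are all 1, so H_0 ≅ Z.
  H_1: rank ker ∂_1 − rank ∂_2 = (5 − 4) − 0 = 1, and there is no ∂_2, so H_1 ≅ Z.

(K is a triangulation of the circle S^1.)

H_0 ≅ Z,  H_1 ≅ Z.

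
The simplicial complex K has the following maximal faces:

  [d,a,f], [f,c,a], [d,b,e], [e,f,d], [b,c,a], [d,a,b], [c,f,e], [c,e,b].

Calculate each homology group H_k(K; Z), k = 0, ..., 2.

H_0 = Z,  H_1 = 0,  H_2 = Z.

Fix the vertex order a < b < c < d < e < f and write every simplex with vertices in increasing order. Then dim K = 2 and the simplices of K are:

  0-simplices (6): a, b, c, d, e, f
  1-simplices (12): ab, ac, ad, af, bc, bd, be, ce, cf, de, df, ef
  2-simplices (8): abc, abd, acf, adf, bce, bde, cef, def

giving chain groups C_0 ≅ Z^6, C_1 ≅ Z^12, C_2 ≅ Z^8.

Boundary ∂_1: C_1 → C_0 maps an edge to its endpoints' difference, ∂[p,q] = q − p. For instance
  ∂df = f − d.
As a 6×12 matrix over Z this has rank 5, with invariant factors (1,1,1,1,1).

The boundary map ∂_2: C_2 → C_1 maps a triangle to the signed sum of its edges. For instance
  ∂cef = ef − cf + ce,
  ∂abc = bc − ac + ab.
As a 12×8 matrix over Z this has rank 7, with invariant factors (1,1,1,1,1,1,1).

From H_k ≅ ker(∂_k) / im(∂_{k+1}) we obtain:

  H_0: rank C_0 − rank ∂_1 = 6 − 5 = 1, and the invariant factors of ∂_1 are all 1, so H_0 ≅ Z.
  H_1: rank ker ∂_1 − rank ∂_2 = (12 − 5) − 7 = 0, and the invariant factors of ∂_2 are all 1, so H_1 ≅ 0.
  H_2: rank ker ∂_2 − rank ∂_3 = (8 − 7) − 0 = 1, and there is no ∂_3, so H_2 ≅ Z.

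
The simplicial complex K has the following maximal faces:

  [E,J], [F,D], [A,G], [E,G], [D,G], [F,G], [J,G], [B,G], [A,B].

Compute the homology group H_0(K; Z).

H_0 ≅ Z.

Fix the vertex order A < B < D < E < F < G < J and write every simplex with vertices in increasing order. Then dim K = 1 and the simplices of K are:

  0-simplices (7): A, B, D, E, F, G, J
  1-simplices (9): AB, AG, BG, DF, DG, EG, EJ, FG, GJ

giving chain groups C_0 ≅ Z^7, C_1 ≅ Z^9.

Boundary ∂_1: C_1 → C_0 is given by ∂[p,q] = [q] − [p]. For instance
  ∂DG = G − D.
This gives a 7×9 integer matrix of rank 6; reducing to Smith normal form yields diagonal entries (1,1,1,1,1,1).

From H_k ≅ ker(∂_k) / im(∂_{k+1}) we obtain:

  H_0: rank C_0 − rank ∂_1 = 7 − 6 = 1, and the invariant factors of ∂_1 are all 1, so H_0 ≅ Z.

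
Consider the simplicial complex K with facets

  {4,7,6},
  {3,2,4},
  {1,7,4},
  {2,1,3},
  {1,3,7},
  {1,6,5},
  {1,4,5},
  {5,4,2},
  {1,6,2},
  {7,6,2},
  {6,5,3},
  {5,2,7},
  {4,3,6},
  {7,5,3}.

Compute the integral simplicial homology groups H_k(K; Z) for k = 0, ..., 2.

H_0 ≅ Z,  H_1 ≅ Z^2,  H_2 ≅ Z.

Take the total order 1 < 2 < 3 < 4 < 5 < 6 < 7 on the vertex set. Then K (dimension 2) consists of the simplices:

  0-simplices (7): [1], [2], [3], [4], [5], [6], [7]
  1-simplices (21): [1,2], [1,3], [1,4], [1,5], [1,6], [1,7], [2,3], [2,4], [2,5], [2,6], [2,7], [3,4], [3,5], [3,6], [3,7], [4,5], [4,6], [4,7], [5,6], [5,7], [6,7]
  2-simplices (14): [1,2,3], [1,2,6], [1,3,7], [1,4,5], [1,4,7], [1,5,6], [2,3,4], [2,4,5], [2,5,7], [2,6,7], [3,4,6], [3,5,6], [3,5,7], [4,6,7]

Hence C_0 ≅ Z^7, C_1 ≅ Z^21, C_2 ≅ Z^14.

Boundary ∂_1: C_1 → C_0 is given by ∂[p,q] = [q] − [p]. For instance
  ∂[6,7] = [7] − [6].
As a 7×21 matrix over Z this has rank 6, with invariant factors (1,1,1,1,1,1).

Boundary ∂_2: C_2 → C_1 acts by ∂[p,q,r] = [q,r] − [p,r] + [p,q]. For instance
  ∂[3,5,6] = [5,6] − [3,6] + [3,5],
  ∂[3,5,7] = [5,7] − [3,7] + [3,5].
The 21×14 boundary matrix has rank 13 and Smith normal form diag(1,1,1,1,1,1,1,1,1,1,1,1,1).

Reading off H_k = ker ∂_k / im ∂_{k+1}:

  H_0: rank C_0 − rank ∂_1 = 7 − 6 = 1, and the invariant factors of ∂_1 are all 1, so H_0 ≅ Z.
  H_1: rank ker ∂_1 − rank ∂_2 = (21 − 6) − 13 = 2, and the invariant factors of ∂_2 are all 1, so H_1 ≅ Z^2.
  H_2: rank ker ∂_2 − rank ∂_3 = (14 − 13) − 0 = 1, and there is no ∂_3, so H_2 ≅ Z.

As a check, the Euler characteristic is 7 − 21 + 14 = 0, which agrees with 1 − 2 + 1 = 0.
(K is a triangulation of the torus T^2.)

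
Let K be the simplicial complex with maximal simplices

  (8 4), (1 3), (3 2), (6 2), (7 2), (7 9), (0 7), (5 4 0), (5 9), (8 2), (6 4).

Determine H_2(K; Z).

H_2 ≅ 0.

Take the total order 0 < 1 < 2 < 3 < 4 < 5 < 6 < 7 < 8 < 9 on the vertex set. Then K (dimension 2) consists of the simplices:

  0-simplices (10): [0], [1], [2], [3], [4], [5], [6], [7], [8], [9]
  1-simplices (13): [0,4], [0,5], [0,7], [1,3], [2,3], [2,6], [2,7], [2,8], [4,5], [4,6], [4,8], [5,9], [7,9]
  2-simplices (1): [0,4,5]

Hence C_0 ≅ Z^10, C_1 ≅ Z^13, C_2 ≅ Z^1.

Boundary ∂_1: C_1 → C_0 sends each edge [p,q] (with p < q) to q − p. For instance
  ∂[2,6] = [6] − [2].
The resulting 10×13 matrix has rank 9, and its Smith normal form has invariant factors (1,1,1,1,1,1,1,1,1).

∂_2: C_2 → C_1 sends each 2-simplex [p,q,r] to [q,r] − [p,r] + [p,q]. For instance
  ∂[0,4,5] = [4,5] − [0,5] + [0,4].
The 13×1 boundary matrix has rank 1 and Smith normal form diag(1).

Computing H_k = (kernel of ∂_k) / (image of ∂_{k+1}):

  H_2: rank ker ∂_2 − rank ∂_3 = (1 − 1) − 0 = 0, and there is no ∂_3, so H_2 = 0.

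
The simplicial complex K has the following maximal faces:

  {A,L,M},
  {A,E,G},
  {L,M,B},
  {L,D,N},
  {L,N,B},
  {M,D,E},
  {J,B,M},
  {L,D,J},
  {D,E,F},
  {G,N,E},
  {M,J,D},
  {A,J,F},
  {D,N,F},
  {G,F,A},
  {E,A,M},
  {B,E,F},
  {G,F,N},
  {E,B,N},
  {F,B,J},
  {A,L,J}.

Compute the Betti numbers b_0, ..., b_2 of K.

Fix the vertex order A < B < D < E < F < G < J < L < M < N and write every simplex with vertices in increasing order. Then dim K = 2 and the simplices of K are:

  0-simplices (10): A, B, D, E, F, G, J, L, M, N
  1-simplices (30): AE, AF, AG, AJ, AL, AM, BE, BF, BJ, BL, BM, BN, DE, DF, DJ, DL, DM, DN, EF, EG, EM, EN, FG, FJ, FN, GN, JL, JM, LM, LN
  2-simplices (20): AEG, AEM, AFG, AFJ, AJL, ALM, BEF, BEN, BFJ, BJM, BLM, BLN, DEF, DEM, DFN, DJL, DJM, DLN, EGN, FGN

so the chain groups are C_0 ≅ Z^10, C_1 ≅ Z^30, C_2 ≅ Z^20.

The boundary map ∂_1: C_1 → C_0 is given by ∂[p,q] = [q] − [p]. For instance
  ∂FN = N − F.
This gives a 10×30 integer matrix of rank 9; reducing to Smith normal form yields diagonal entries (1,1,1,1,1,1,1,1,1).

The boundary map ∂_2: C_2 → C_1 maps a triangle to the signed sum of its edges. For instance
  ∂BFJ = FJ − BJ + BF,
  ∂AJL = JL − AL + AJ.
This gives a 30×20 integer matrix of rank 20; reducing to Smith normal form yields diagonal entries (1,1,1,1,1,1,1,1,1,1,1,1,1,1,1,1,1,1,1,2).

Reading off H_k = ker ∂_k / im ∂_{k+1}:

  H_0: rank C_0 − rank ∂_1 = 10 − 9 = 1, and the invariant factors of ∂_1 are all 1, so H_0 = Z.
  H_1: rank ker ∂_1 − rank ∂_2 = (30 − 9) − 20 = 1, and ∂_2 has invariant factor 2 > 1, so H_1 = Z ⊕ Z/2.
  H_2: rank ker ∂_2 − rank ∂_3 = (20 − 20) − 0 = 0, and there is no ∂_3, so H_2 = 0.

As a check, the Euler characteristic is 10 − 30 + 20 = 0, which agrees with 1 − 1 + 0 = 0.
(K is a triangulation of the Klein bottle.)

Hence the Betti numbers are b_0 = 1, b_1 = 1, b_2 = 0.

b_0 = 1, b_1 = 1, b_2 = 0.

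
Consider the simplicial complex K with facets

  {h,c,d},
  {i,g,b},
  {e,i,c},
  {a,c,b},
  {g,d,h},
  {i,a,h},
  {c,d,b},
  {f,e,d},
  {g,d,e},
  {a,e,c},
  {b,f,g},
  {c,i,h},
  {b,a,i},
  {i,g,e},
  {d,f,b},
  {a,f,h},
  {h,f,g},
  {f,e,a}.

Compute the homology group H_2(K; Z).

H_2 = 0.

We work with the vertex ordering a < b < c < d < e < f < g < h < i. The simplices of K, each written with vertices in increasing order, are:

  0-simplices (9): a, b, c, d, e, f, g, h, i
  1-simplices (27): ab, ac, ae, af, ah, ai, bc, bd, bf, bg, bi, cd, ce, ch, ci, de, df, dg, dh, ef, eg, ei, fg, fh, gh, gi, hi
  2-simplices (18): abc, abi, ace, aef, afh, ahi, bcd, bdf, bfg, bgi, cdh, cei, chi, def, deg, dgh, egi, fgh

Hence C_0 ≅ Z^9, C_1 ≅ Z^27, C_2 ≅ Z^18.

∂_1: C_1 → C_0 maps an edge to its endpoints' difference, ∂[p,q] = q − p. For instance
  ∂ei = i − e.
This gives a 9×27 integer matrix of rank 8; reducing to Smith normal form yields diagonal entries (1,1,1,1,1,1,1,1).

The boundary map ∂_2: C_2 → C_1 sends each 2-simplex [p,q,r] to [q,r] − [p,r] + [p,q]. For instance
  ∂ahi = hi − ai + ah,
  ∂abc = bc − ac + ab.
The resulting 27×18 matrix has rank 18, and its Smith normal form has invariant factors (1,1,1,1,1,1,1,1,1,1,1,1,1,1,1,1,1,2).

Reading off H_k = ker ∂_k / im ∂_{k+1}:

  H_2: rank ker ∂_2 − rank ∂_3 = (18 − 18) − 0 = 0, and there is no ∂_3, so H_2 ≅ 0.

(K is a triangulation of the Klein bottle.)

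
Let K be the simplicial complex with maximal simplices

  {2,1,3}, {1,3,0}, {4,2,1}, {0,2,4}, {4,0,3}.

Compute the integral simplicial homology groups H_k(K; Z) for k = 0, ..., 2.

H_0 ≅ Z,  H_1 ≅ Z,  H_2 = 0.

We work with the vertex ordering 0 < 1 < 2 < 3 < 4. The simplices of K, each written with vertices in increasing order, are:

  0-simplices (5): [0], [1], [2], [3], [4]
  1-simplices (10): [0,1], [0,2], [0,3], [0,4], [1,2], [1,3], [1,4], [2,3], [2,4], [3,4]
  2-simplices (5): [0,1,3], [0,2,4], [0,3,4], [1,2,3], [1,2,4]

so the chain groups are C_0 ≅ Z^5, C_1 ≅ Z^10, C_2 ≅ Z^5.

∂_1: C_1 → C_0 sends each edge [p,q] (with p < q) to q − p.
The 5×10 boundary matrix has rank 4 and Smith normal form diag(1,1,1,1).

∂_2: C_2 → C_1 sends each 2-simplex [p,q,r] to [q,r] − [p,r] + [p,q]. For instance
  ∂[0,2,4] = [2,4] − [0,4] + [0,2],
  ∂[0,3,4] = [3,4] − [0,4] + [0,3].
This gives a 10×5 integer matrix of rank 5; reducing to Smith normal form yields diagonal entries (1,1,1,1,1).

Now H_k = ker ∂_k / im ∂_{k+1}, so:

  H_0: rank C_0 − rank ∂_1 = 5 − 4 = 1, and the invariant factors of ∂_1 are all 1, so H_0 = Z.
  H_1: rank ker ∂_1 − rank ∂_2 = (10 − 4) − 5 = 1, and the invariant factors of ∂_2 are all 1, so H_1 = Z.
  H_2: rank ker ∂_2 − rank ∂_3 = (5 − 5) − 0 = 0, and there is no ∂_3, so H_2 = 0.

As a check, the Euler characteristic is 5 − 10 + 5 = 0, which agrees with 1 − 1 + 0 = 0.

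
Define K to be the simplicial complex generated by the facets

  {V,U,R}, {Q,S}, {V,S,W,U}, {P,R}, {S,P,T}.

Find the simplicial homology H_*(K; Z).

Take the total order P < Q < R < S < T < U < V < W on the vertex set. Then K (dimension 3) consists of the simplices:

  0-simplices (8): P, Q, R, S, T, U, V, W
  1-simplices (13): PR, PS, PT, QS, RU, RV, ST, SU, SV, SW, UV, UW, VW
  2-simplices (6): PST, RUV, SUV, SUW, SVW, UVW
  3-simplices (1): SUVW

so the chain groups are C_0 ≅ Z^8, C_1 ≅ Z^13, C_2 ≅ Z^6, C_3 ≅ Z^1.

The boundary map ∂_1: C_1 → C_0 maps an edge to its endpoints' difference, ∂[p,q] = q − p. For instance
  ∂SV = V − S.
The resulting 8×13 matrix has rank 7, and its Smith normal form has invariant factors (1,1,1,1,1,1,1).

∂_2: C_2 → C_1 acts by ∂[p,q,r] = [q,r] − [p,r] + [p,q]. For instance
  ∂SUV = UV − SV + SU,
  ∂UVW = VW − UW + UV.
The resulting 13×6 matrix has rank 5, and its Smith normal form has invariant factors (1,1,1,1,1).

Boundary ∂_3: C_3 → C_2 sends each 3-simplex σ to the alternating sum Σ_i (−1)^i (σ with its i-th vertex removed). For instance
  ∂SUVW = UVW − SVW + SUW − SUV.
The resulting 6×1 matrix has rank 1, and its Smith normal form has invariant factors (1).

From H_k ≅ ker(∂_k) / im(∂_{k+1}) we obtain:

  H_0: rank C_0 − rank ∂_1 = 8 − 7 = 1, and the invariant factors of ∂_1 are all 1, so H_0 ≅ Z.
  H_1: rank ker ∂_1 − rank ∂_2 = (13 − 7) − 5 = 1, and the invariant factors of ∂_2 are all 1, so H_1 ≅ Z.
  H_2: rank ker ∂_2 − rank ∂_3 = (6 − 5) − 1 = 0, and the invariant factors of ∂_3 are all 1, so H_2 ≅ 0.
  H_3: rank ker ∂_3 − rank ∂_4 = (1 − 1) − 0 = 0, and there is no ∂_4, so H_3 ≅ 0.

H_0 = Z,  H_1 = Z,  H_2 = 0,  H_3 = 0.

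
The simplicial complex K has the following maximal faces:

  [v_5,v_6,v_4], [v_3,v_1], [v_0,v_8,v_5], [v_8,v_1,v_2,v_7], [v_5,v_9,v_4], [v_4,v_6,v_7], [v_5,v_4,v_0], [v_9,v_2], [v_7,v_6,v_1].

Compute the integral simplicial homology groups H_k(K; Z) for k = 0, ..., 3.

H_0 ≅ Z,  H_1 ≅ Z^2,  H_2 = 0,  H_3 = 0.

Take the total order v_0 < v_1 < v_2 < v_3 < v_4 < v_5 < v_6 < v_7 < v_8 < v_9 on the vertex set. Then K (dimension 3) consists of the simplices:

  0-simplices (10): [v_0], [v_1], [v_2], [v_3], [v_4], [v_5], [v_6], [v_7], [v_8], [v_9]
  1-simplices (20): (20 of them)
  2-simplices (10): [v_0,v_4,v_5], [v_0,v_5,v_8], [v_1,v_2,v_7], [v_1,v_2,v_8], [v_1,v_6,v_7], [v_1,v_7,v_8], [v_2,v_7,v_8], [v_4,v_5,v_6], [v_4,v_5,v_9], [v_4,v_6,v_7]
  3-simplices (1): [v_1,v_2,v_7,v_8]

so the chain groups are C_0 ≅ Z^10, C_1 ≅ Z^20, C_2 ≅ Z^10, C_3 ≅ Z^1.

∂_1: C_1 → C_0 is given by ∂[p,q] = [q] − [p].
This gives a 10×20 integer matrix of rank 9; reducing to Smith normal form yields diagonal entries (1,1,1,1,1,1,1,1,1).

∂_2: C_2 → C_1 acts by ∂[p,q,r] = [q,r] − [p,r] + [p,q]. For instance
  ∂[v_0,v_4,v_5] = [v_4,v_5] − [v_0,v_5] + [v_0,v_4],
  ∂[v_1,v_7,v_8] = [v_7,v_8] − [v_1,v_8] + [v_1,v_7].
The resulting 20×10 matrix has rank 9, and its Smith normal form has invariant factors (1,1,1,1,1,1,1,1,1).

The boundary map ∂_3: C_3 → C_2 sends each 3-simplex σ to the alternating sum Σ_i (−1)^i (σ with its i-th vertex removed). For instance
  ∂[v_1,v_2,v_7,v_8] = [v_2,v_7,v_8] − [v_1,v_7,v_8] + [v_1,v_2,v_8] − [v_1,v_2,v_7].
This gives a 10×1 integer matrix of rank 1; reducing to Smith normal form yields diagonal entries (1).

Computing H_k = (kernel of ∂_k) / (image of ∂_{k+1}):

  H_0: rank C_0 − rank ∂_1 = 10 − 9 = 1, and the invariant factors of ∂_1 are all 1, so H_0 ≅ Z.
  H_1: rank ker ∂_1 − rank ∂_2 = (20 − 9) − 9 = 2, and the invariant factors of ∂_2 are all 1, so H_1 ≅ Z^2.
  H_2: rank ker ∂_2 − rank ∂_3 = (10 − 9) − 1 = 0, and the invariant factors of ∂_3 are all 1, so H_2 ≅ 0.
  H_3: rank ker ∂_3 − rank ∂_4 = (1 − 1) − 0 = 0, and there is no ∂_4, so H_3 ≅ 0.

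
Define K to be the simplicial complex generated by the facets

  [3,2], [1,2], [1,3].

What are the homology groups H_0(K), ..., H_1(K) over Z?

K has 3 vertices, 3 edges.
rank ∂_0 = 0, rank ∂_1 = 2 ⇒ b_0 = 3 − 0 − 2 = 1; all invariant factors of ∂_1 are 1 so no torsion. So H_0 = Z.
rank ∂_1 = 2, rank ∂_2 = 0 ⇒ b_1 = 3 − 2 − 0 = 1. So H_1 = Z.

H_0 ≅ Z,  H_1 ≅ Z.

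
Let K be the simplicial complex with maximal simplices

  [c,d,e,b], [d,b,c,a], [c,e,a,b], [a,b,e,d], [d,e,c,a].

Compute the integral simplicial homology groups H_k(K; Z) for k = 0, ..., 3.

H_0 ≅ Z,  H_1 = 0,  H_2 = 0,  H_3 ≅ Z.

Order the vertices as a < b < c < d < e. Listing each simplex with vertices in this order, K has dimension 3 with simplices:

  0-simplices (5): a, b, c, d, e
  1-simplices (10): ab, ac, ad, ae, bc, bd, be, cd, ce, de
  2-simplices (10): abc, abd, abe, acd, ace, ade, bcd, bce, bde, cde
  3-simplices (5): abcd, abce, abde, acde, bcde

so the chain groups are C_0 ≅ Z^5, C_1 ≅ Z^10, C_2 ≅ Z^10, C_3 ≅ Z^5.

The boundary map ∂_1: C_1 → C_0 maps an edge to its endpoints' difference, ∂[p,q] = q − p. For instance
  ∂cd = d − c.
The 5×10 boundary matrix has rank 4 and Smith normal form diag(1,1,1,1).

∂_2: C_2 → C_1 acts by ∂[p,q,r] = [q,r] − [p,r] + [p,q]. For instance
  ∂ace = ce − ae + ac,
  ∂bde = de − be + bd.
The 10×10 boundary matrix has rank 6 and Smith normal form diag(1,1,1,1,1,1).

∂_3: C_3 → C_2 sends each 3-simplex σ to the alternating sum Σ_i (−1)^i (σ with its i-th vertex removed). For instance
  ∂abcd = bcd − acd + abd − abc,
  ∂bcde = cde − bde + bce − bcd.
The 10×5 boundary matrix has rank 4 and Smith normal form diag(1,1,1,1).

Computing H_k = (kernel of ∂_k) / (image of ∂_{k+1}):

  H_0: rank C_0 − rank ∂_1 = 5 − 4 = 1, and the invariant factors of ∂_1 are all 1, so H_0 = Z.
  H_1: rank ker ∂_1 − rank ∂_2 = (10 − 4) − 6 = 0, and the invariant factors of ∂_2 are all 1, so H_1 = 0.
  H_2: rank ker ∂_2 − rank ∂_3 = (10 − 6) − 4 = 0, and the invariant factors of ∂_3 are all 1, so H_2 = 0.
  H_3: rank ker ∂_3 − rank ∂_4 = (5 − 4) − 0 = 1, and there is no ∂_4, so H_3 = Z.

As a check, the Euler characteristic is 5 − 10 + 10 − 5 = 0, which agrees with 1 − 0 + 0 − 1 = 0.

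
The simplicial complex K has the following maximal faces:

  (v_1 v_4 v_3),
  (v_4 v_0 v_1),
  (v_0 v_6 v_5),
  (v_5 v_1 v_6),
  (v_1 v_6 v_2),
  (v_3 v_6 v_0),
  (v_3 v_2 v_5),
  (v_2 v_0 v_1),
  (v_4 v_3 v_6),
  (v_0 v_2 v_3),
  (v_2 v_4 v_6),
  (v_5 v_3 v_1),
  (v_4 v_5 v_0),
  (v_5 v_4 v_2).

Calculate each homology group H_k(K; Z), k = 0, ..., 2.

H_0 ≅ Z,  H_1 ≅ Z^2,  H_2 ≅ Z.

K has 7 vertices, 21 edges, 14 triangles.
rank ∂_0 = 0, rank ∂_1 = 6 ⇒ b_0 = 7 − 0 − 6 = 1; all invariant factors of ∂_1 are 1 so no torsion. So H_0 = Z.
rank ∂_1 = 6, rank ∂_2 = 13 ⇒ b_1 = 21 − 6 − 13 = 2; all invariant factors of ∂_2 are 1 so no torsion. So H_1 = Z^2.
rank ∂_2 = 13, rank ∂_3 = 0 ⇒ b_2 = 14 − 13 − 0 = 1. So H_2 = Z.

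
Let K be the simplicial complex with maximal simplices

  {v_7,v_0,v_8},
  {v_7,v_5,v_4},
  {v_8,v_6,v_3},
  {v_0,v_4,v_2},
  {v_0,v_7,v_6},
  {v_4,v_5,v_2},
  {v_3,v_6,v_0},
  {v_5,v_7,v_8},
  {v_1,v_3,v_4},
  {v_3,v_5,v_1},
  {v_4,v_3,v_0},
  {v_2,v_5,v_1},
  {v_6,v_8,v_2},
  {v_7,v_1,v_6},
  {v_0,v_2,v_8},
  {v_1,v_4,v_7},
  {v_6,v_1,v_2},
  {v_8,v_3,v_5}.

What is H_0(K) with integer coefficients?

Fix the vertex order v_0 < v_1 < v_2 < v_3 < v_4 < v_5 < v_6 < v_7 < v_8 and write every simplex with vertices in increasing order. Then dim K = 2 and the simplices of K are:

  0-simplices (9): [v_0], [v_1], [v_2], [v_3], [v_4], [v_5], [v_6], [v_7], [v_8]
  1-simplices (27): (27 of them)
  2-simplices (18): (18 of them)

so the chain groups are C_0 ≅ Z^9, C_1 ≅ Z^27, C_2 ≅ Z^18.

Boundary ∂_1: C_1 → C_0 maps an edge to its endpoints' difference, ∂[p,q] = q − p.
The 9×27 boundary matrix has rank 8 and Smith normal form diag(1,1,1,1,1,1,1,1).

∂_2: C_2 → C_1 sends each 2-simplex [p,q,r] to [q,r] − [p,r] + [p,q]. For instance
  ∂[v_4,v_5,v_7] = [v_5,v_7] − [v_4,v_7] + [v_4,v_5],
  ∂[v_0,v_3,v_4] = [v_3,v_4] − [v_0,v_4] + [v_0,v_3].
The resulting 27×18 matrix has rank 18, and its Smith normal form has invariant factors (1,1,1,1,1,1,1,1,1,1,1,1,1,1,1,1,1,2).

From H_k ≅ ker(∂_k) / im(∂_{k+1}) we obtain:

  H_0: rank C_0 − rank ∂_1 = 9 − 8 = 1, and the invariant factors of ∂_1 are all 1, so H_0 = Z.

(K is a triangulation of the Klein bottle.)

H_0 = Z.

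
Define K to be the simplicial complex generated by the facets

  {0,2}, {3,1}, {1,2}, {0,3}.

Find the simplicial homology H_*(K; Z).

H_0 = Z,  H_1 = Z.

Order the vertices as 0 < 1 < 2 < 3. Listing each simplex with vertices in this order, K has dimension 1 with simplices:

  0-simplices (4): [0], [1], [2], [3]
  1-simplices (4): [0,2], [0,3], [1,2], [1,3]

Hence C_0 ≅ Z^4, C_1 ≅ Z^4.

∂_1: C_1 → C_0 sends each edge [p,q] (with p < q) to q − p. For instance
  ∂[0,2] = [2] − [0].
This gives a 4×4 integer matrix of rank 3; reducing to Smith normal form yields diagonal entries (1,1,1).

Computing H_k = (kernel of ∂_k) / (image of ∂_{k+1}):

  H_0: rank C_0 − rank ∂_1 = 4 − 3 = 1, and the invariant factors of ∂_1 are all 1, so H_0 = Z.
  H_1: rank ker ∂_1 − rank ∂_2 = (4 − 3) − 0 = 1, and there is no ∂_2, so H_1 = Z.

As a check, the Euler characteristic is 4 − 4 = 0, which agrees with 1 − 1 = 0.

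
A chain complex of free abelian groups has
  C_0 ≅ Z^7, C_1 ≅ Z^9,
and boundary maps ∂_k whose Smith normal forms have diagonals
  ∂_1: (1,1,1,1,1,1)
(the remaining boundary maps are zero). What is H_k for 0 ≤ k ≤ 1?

H_0 = Z,  H_1 = Z^3.

H_0: b_0 = 7 − 0 − 6 = 1; torsion from ∂_1 factors > 1: none. So H_0 = Z.
H_1: b_1 = 9 − 6 − 0 = 3; torsion from ∂_2 factors > 1: none. So H_1 = Z^3.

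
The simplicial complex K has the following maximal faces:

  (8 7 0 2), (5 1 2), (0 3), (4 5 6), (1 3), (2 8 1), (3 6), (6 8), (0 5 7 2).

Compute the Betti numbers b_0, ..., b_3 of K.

b_0 = 1, b_1 = 3, b_2 = 0, b_3 = 0.

Take the total order 0 < 1 < 2 < 3 < 4 < 5 < 6 < 7 < 8 on the vertex set. Then K (dimension 3) consists of the simplices:

  0-simplices (9): [0], [1], [2], [3], [4], [5], [6], [7], [8]
  1-simplices (19): [0,2], [0,3], [0,5], [0,7], [0,8], [1,2], [1,3], [1,5], [1,8], [2,5], [2,7], [2,8], [3,6], [4,5], [4,6], [5,6], [5,7], [6,8], [7,8]
  2-simplices (10): [0,2,5], [0,2,7], [0,2,8], [0,5,7], [0,7,8], [1,2,5], [1,2,8], [2,5,7], [2,7,8], [4,5,6]
  3-simplices (2): [0,2,5,7], [0,2,7,8]

giving chain groups C_0 ≅ Z^9, C_1 ≅ Z^19, C_2 ≅ Z^10, C_3 ≅ Z^2.

The boundary map ∂_1: C_1 → C_0 maps an edge to its endpoints' difference, ∂[p,q] = q − p.
The resulting 9×19 matrix has rank 8, and its Smith normal form has invariant factors (1,1,1,1,1,1,1,1).

Boundary ∂_2: C_2 → C_1 maps a triangle to the signed sum of its edges. For instance
  ∂[0,2,7] = [2,7] − [0,7] + [0,2],
  ∂[0,2,5] = [2,5] − [0,5] + [0,2].
The resulting 19×10 matrix has rank 8, and its Smith normal form has invariant factors (1,1,1,1,1,1,1,1).

Boundary ∂_3: C_3 → C_2 sends each 3-simplex σ to the alternating sum Σ_i (−1)^i (σ with its i-th vertex removed). For instance
  ∂[0,2,5,7] = [2,5,7] − [0,5,7] + [0,2,7] − [0,2,5],
  ∂[0,2,7,8] = [2,7,8] − [0,7,8] + [0,2,8] − [0,2,7].
The 10×2 boundary matrix has rank 2 and Smith normal form diag(1,1).

Reading off H_k = ker ∂_k / im ∂_{k+1}:

  H_0: rank C_0 − rank ∂_1 = 9 − 8 = 1, and the invariant factors of ∂_1 are all 1, so H_0 ≅ Z.
  H_1: rank ker ∂_1 − rank ∂_2 = (19 − 8) − 8 = 3, and the invariant factors of ∂_2 are all 1, so H_1 ≅ Z^3.
  H_2: rank ker ∂_2 − rank ∂_3 = (10 − 8) − 2 = 0, and the invariant factors of ∂_3 are all 1, so H_2 ≅ 0.
  H_3: rank ker ∂_3 − rank ∂_4 = (2 − 2) − 0 = 0, and there is no ∂_4, so H_3 ≅ 0.

Hence the Betti numbers are b_0 = 1, b_1 = 3, b_2 = 0, b_3 = 0.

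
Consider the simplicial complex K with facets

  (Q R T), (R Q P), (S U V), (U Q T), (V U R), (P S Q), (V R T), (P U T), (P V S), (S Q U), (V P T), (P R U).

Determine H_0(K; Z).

H_0 = Z.

Order the vertices as P < Q < R < S < T < U < V. Listing each simplex with vertices in this order, K has dimension 2 with simplices:

  0-simplices (7): P, Q, R, S, T, U, V
  1-simplices (18): PQ, PR, PS, PT, PU, PV, QR, QS, QT, QU, RT, RU, RV, SU, SV, TU, TV, UV
  2-simplices (12): PQR, PQS, PRU, PSV, PTU, PTV, QRT, QSU, QTU, RTV, RUV, SUV

giving chain groups C_0 ≅ Z^7, C_1 ≅ Z^18, C_2 ≅ Z^12.

∂_1: C_1 → C_0 sends each edge [p,q] (with p < q) to q − p.
The 7×18 boundary matrix has rank 6 and Smith normal form diag(1,1,1,1,1,1).

The boundary map ∂_2: C_2 → C_1 acts by ∂[p,q,r] = [q,r] − [p,r] + [p,q]. For instance
  ∂RUV = UV − RV + RU,
  ∂QSU = SU − QU + QS.
The resulting 18×12 matrix has rank 12, and its Smith normal form has invariant factors (1,1,1,1,1,1,1,1,1,1,1,2).

From H_k ≅ ker(∂_k) / im(∂_{k+1}) we obtain:

  H_0: rank C_0 − rank ∂_1 = 7 − 6 = 1, and the invariant factors of ∂_1 are all 1, so H_0 = Z.

(K is a triangulation of the real projective plane RP^2.)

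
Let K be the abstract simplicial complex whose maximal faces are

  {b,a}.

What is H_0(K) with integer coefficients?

Fix the vertex order a < b and write every simplex with vertices in increasing order. Then dim K = 1 and the simplices of K are:

  0-simplices (2): a, b
  1-simplices (1): ab

giving chain groups C_0 ≅ Z^2, C_1 ≅ Z^1.

The boundary map ∂_1: C_1 → C_0 is given by ∂[p,q] = [q] − [p]. For instance
  ∂ab = b − a.
As a 2×1 matrix over Z this has rank 1, with invariant factors (1).

Reading off H_k = ker ∂_k / im ∂_{k+1}:

  H_0: rank C_0 − rank ∂_1 = 2 − 1 = 1, and the invariant factors of ∂_1 are all 1, so H_0 ≅ Z.

H_0 = Z.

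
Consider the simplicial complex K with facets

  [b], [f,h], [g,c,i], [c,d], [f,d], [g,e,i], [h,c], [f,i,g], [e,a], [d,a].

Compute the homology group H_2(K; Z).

H_2 = 0.

Take the total order a < b < c < d < e < f < g < h < i on the vertex set. Then K (dimension 2) consists of the simplices:

  0-simplices (9): a, b, c, d, e, f, g, h, i
  1-simplices (13): ad, ae, cd, cg, ch, ci, df, eg, ei, fg, fh, fi, gi
  2-simplices (3): cgi, egi, fgi

Hence C_0 ≅ Z^9, C_1 ≅ Z^13, C_2 ≅ Z^3.

∂_1: C_1 → C_0 maps an edge to its endpoints' difference, ∂[p,q] = q − p. For instance
  ∂ae = e − a.
The resulting 9×13 matrix has rank 7, and its Smith normal form has invariant factors (1,1,1,1,1,1,1).

∂_2: C_2 → C_1 sends each 2-simplex [p,q,r] to [q,r] − [p,r] + [p,q]. For instance
  ∂cgi = gi − ci + cg,
  ∂fgi = gi − fi + fg.
The resulting 13×3 matrix has rank 3, and its Smith normal form has invariant factors (1,1,1).

Reading off H_k = ker ∂_k / im ∂_{k+1}:

  H_2: rank ker ∂_2 − rank ∂_3 = (3 − 3) − 0 = 0, and there is no ∂_3, so H_2 ≅ 0.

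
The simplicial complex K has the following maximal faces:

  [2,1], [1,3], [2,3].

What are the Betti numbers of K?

Fix the vertex order 1 < 2 < 3 and write every simplex with vertices in increasing order. Then dim K = 1 and the simplices of K are:

  0-simplices (3): [1], [2], [3]
  1-simplices (3): [1,2], [1,3], [2,3]

Hence C_0 ≅ Z^3, C_1 ≅ Z^3.

∂_1: C_1 → C_0 sends each edge [p,q] (with p < q) to q − p.
The 3×3 boundary matrix has rank 2 and Smith normal form diag(1,1).

Computing H_k = (kernel of ∂_k) / (image of ∂_{k+1}):

  H_0: rank C_0 − rank ∂_1 = 3 − 2 = 1, and the invariant factors of ∂_1 are all 1, so H_0 ≅ Z.
  H_1: rank ker ∂_1 − rank ∂_2 = (3 − 2) − 0 = 1, and there is no ∂_2, so H_1 ≅ Z.

Hence the Betti numbers are b_0 = 1, b_1 = 1.

b_0 = 1, b_1 = 1.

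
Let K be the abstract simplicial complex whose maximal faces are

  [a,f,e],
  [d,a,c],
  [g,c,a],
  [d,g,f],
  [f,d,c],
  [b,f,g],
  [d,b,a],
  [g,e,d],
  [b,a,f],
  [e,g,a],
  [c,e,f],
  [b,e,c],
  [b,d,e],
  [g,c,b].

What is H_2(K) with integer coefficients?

Take the total order a < b < c < d < e < f < g on the vertex set. Then K (dimension 2) consists of the simplices:

  0-simplices (7): a, b, c, d, e, f, g
  1-simplices (21): ab, ac, ad, ae, af, ag, bc, bd, be, bf, bg, cd, ce, cf, cg, de, df, dg, ef, eg, fg
  2-simplices (14): abd, abf, acd, acg, aef, aeg, bce, bcg, bde, bfg, cdf, cef, deg, dfg

Hence C_0 ≅ Z^7, C_1 ≅ Z^21, C_2 ≅ Z^14.

Boundary ∂_1: C_1 → C_0 is given by ∂[p,q] = [q] − [p].
This gives a 7×21 integer matrix of rank 6; reducing to Smith normal form yields diagonal entries (1,1,1,1,1,1).

∂_2: C_2 → C_1 acts by ∂[p,q,r] = [q,r] − [p,r] + [p,q]. For instance
  ∂abf = bf − af + ab,
  ∂aeg = eg − ag + ae.
The 21×14 boundary matrix has rank 13 and Smith normal form diag(1,1,1,1,1,1,1,1,1,1,1,1,1).

From H_k ≅ ker(∂_k) / im(∂_{k+1}) we obtain:

  H_2: rank ker ∂_2 − rank ∂_3 = (14 − 13) − 0 = 1, and there is no ∂_3, so H_2 = Z.

H_2 ≅ Z.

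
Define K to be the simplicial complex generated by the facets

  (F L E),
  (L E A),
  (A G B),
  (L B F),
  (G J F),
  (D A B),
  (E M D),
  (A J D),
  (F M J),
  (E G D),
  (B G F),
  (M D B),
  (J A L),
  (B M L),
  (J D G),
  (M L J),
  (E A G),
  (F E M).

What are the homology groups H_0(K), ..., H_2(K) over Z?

H_0 = Z,  H_1 = Z ⊕ Z/2,  H_2 = 0.

Take the total order A < B < D < E < F < G < J < L < M on the vertex set. Then K (dimension 2) consists of the simplices:

  0-simplices (9): A, B, D, E, F, G, J, L, M
  1-simplices (27): AB, AD, AE, AG, AJ, AL, BD, BF, BG, BL, BM, DE, DG, DJ, DM, EF, EG, EL, EM, FG, FJ, FL, FM, GJ, JL, JM, LM
  2-simplices (18): ABD, ABG, ADJ, AEG, AEL, AJL, BDM, BFG, BFL, BLM, DEG, DEM, DGJ, EFL, EFM, FGJ, FJM, JLM

Hence C_0 ≅ Z^9, C_1 ≅ Z^27, C_2 ≅ Z^18.

∂_1: C_1 → C_0 maps an edge to its endpoints' difference, ∂[p,q] = q − p. For instance
  ∂BM = M − B.
This gives a 9×27 integer matrix of rank 8; reducing to Smith normal form yields diagonal entries (1,1,1,1,1,1,1,1).

Boundary ∂_2: C_2 → C_1 maps a triangle to the signed sum of its edges. For instance
  ∂AJL = JL − AL + AJ,
  ∂DGJ = GJ − DJ + DG.
The resulting 27×18 matrix has rank 18, and its Smith normal form has invariant factors (1,1,1,1,1,1,1,1,1,1,1,1,1,1,1,1,1,2).

Computing H_k = (kernel of ∂_k) / (image of ∂_{k+1}):

  H_0: rank C_0 − rank ∂_1 = 9 − 8 = 1, and the invariant factors of ∂_1 are all 1, so H_0 ≅ Z.
  H_1: rank ker ∂_1 − rank ∂_2 = (27 − 8) − 18 = 1, and ∂_2 has invariant factor 2 > 1, so H_1 ≅ Z ⊕ Z/2.
  H_2: rank ker ∂_2 − rank ∂_3 = (18 − 18) − 0 = 0, and there is no ∂_3, so H_2 ≅ 0.

(K is a triangulation of the Klein bottle.)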